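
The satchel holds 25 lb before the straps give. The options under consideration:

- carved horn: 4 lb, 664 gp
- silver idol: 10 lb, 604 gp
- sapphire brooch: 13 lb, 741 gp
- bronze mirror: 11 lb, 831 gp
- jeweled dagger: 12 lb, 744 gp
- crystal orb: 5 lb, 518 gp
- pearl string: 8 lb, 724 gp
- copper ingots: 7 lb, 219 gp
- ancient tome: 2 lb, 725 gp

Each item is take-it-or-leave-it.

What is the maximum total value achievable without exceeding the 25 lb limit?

Greedy by ratio would take carved horn + crystal orb + pearl string + ancient tome: 19 lb used, total 2631.
Dropping crystal orb frees 5 lb; slotting in bronze mirror (11 lb) lifts the total to 2944 at 25 lb.
Nothing else within 25 lb beats 2944.

2944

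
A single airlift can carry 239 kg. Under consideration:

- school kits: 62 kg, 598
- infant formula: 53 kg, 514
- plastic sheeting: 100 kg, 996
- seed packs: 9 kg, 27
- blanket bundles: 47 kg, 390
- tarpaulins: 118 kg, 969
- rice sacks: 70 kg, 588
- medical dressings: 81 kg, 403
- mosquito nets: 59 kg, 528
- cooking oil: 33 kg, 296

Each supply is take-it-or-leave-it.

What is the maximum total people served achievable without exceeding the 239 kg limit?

2210

By people served per kg: plastic sheeting 9.96, infant formula 9.70, school kits 9.65 lead.
Greedy by ratio would take school kits + infant formula + plastic sheeting + seed packs: 224 kg used, total 2135.
Reworking the packing: plastic sheeting + blanket bundles + mosquito nets + cooking oil uses 239 kg and improves the total to 2210.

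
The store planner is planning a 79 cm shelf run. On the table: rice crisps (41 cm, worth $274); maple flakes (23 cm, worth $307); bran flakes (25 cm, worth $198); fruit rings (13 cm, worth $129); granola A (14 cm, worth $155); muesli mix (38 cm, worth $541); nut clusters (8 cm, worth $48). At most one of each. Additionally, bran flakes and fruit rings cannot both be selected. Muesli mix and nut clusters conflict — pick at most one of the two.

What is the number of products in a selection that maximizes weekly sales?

The maximum weekly sales within 79 cm is 1003.
One optimal bundle: maple flakes + granola A + muesli mix (75 cm).
Every optimal selection uses 3 products.

3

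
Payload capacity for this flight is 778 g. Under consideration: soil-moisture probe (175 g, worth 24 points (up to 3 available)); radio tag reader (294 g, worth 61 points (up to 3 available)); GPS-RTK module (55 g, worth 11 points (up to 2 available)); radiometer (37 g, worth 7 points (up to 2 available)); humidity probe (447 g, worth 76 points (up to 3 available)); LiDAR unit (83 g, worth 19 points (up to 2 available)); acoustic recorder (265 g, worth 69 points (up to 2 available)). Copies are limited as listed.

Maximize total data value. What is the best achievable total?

190

Ranking by ratio (data value/g): acoustic recorder 0.26, LiDAR unit 0.23, radio tag reader 0.21.
Taking the top-ratio sensors first gives GPS-RTK module + 2×LiDAR unit + 2×acoustic recorder for 187 (751 g).
Replace GPS-RTK module with 2×radiometer: the trade gains 3 net, giving 190 at 770 g.
The spare 8 g is too small for any remaining sensor, and no exchange beats 190.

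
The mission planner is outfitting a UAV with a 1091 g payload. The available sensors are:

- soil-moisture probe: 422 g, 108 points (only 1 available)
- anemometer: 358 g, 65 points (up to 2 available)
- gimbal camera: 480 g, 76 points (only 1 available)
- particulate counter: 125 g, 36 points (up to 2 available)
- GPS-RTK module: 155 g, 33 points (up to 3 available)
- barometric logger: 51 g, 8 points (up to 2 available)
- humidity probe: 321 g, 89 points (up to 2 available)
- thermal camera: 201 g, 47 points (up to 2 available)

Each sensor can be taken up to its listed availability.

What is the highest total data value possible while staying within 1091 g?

The ratio heuristic lands on 2×particulate counter + GPS-RTK module + 2×humidity probe (283) but leaves 44 g idle.
Replace 2×particulate counter and GPS-RTK module with soil-moisture probe: the trade gains 3 net, giving 286 at 1064 g.

286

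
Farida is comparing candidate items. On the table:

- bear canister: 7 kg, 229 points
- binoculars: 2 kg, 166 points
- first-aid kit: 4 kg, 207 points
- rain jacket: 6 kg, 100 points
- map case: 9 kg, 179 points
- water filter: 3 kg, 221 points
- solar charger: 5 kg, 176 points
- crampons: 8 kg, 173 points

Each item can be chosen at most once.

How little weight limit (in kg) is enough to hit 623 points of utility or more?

14

Minimise kg subject to total utility ≥ 623.
bear canister + first-aid kit + water filter reaches 657 using 14 kg.
Below 14 kg the best achievable stays under 623.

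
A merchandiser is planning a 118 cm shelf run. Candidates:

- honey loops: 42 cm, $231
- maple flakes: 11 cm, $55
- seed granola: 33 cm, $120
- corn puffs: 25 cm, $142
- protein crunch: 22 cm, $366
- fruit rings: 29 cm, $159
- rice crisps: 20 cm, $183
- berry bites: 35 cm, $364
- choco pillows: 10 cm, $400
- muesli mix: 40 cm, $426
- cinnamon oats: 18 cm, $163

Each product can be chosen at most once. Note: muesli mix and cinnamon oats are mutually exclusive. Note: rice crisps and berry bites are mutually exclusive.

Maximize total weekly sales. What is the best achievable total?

1611

Taking maple flakes + protein crunch + berry bites + choco pillows + muesli mix: 118 cm used, 1611 in weekly sales.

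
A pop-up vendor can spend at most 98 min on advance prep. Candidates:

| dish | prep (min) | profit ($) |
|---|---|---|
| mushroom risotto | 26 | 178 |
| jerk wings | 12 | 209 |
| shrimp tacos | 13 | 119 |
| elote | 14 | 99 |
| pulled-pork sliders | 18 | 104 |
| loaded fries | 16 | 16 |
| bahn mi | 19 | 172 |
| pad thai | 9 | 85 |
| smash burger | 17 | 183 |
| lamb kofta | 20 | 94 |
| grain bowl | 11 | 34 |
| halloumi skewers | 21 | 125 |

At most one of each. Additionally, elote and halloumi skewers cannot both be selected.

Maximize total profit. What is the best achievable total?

The ratio heuristic lands on jerk wings + shrimp tacos + elote + bahn mi + pad thai + smash burger + grain bowl (901) but leaves 3 min idle.
Dropping elote and grain bowl frees 25 min; slotting in mushroom risotto (26 min) lifts the total to 946 at 96 min.
That's the maximum — no feasible swap from here does better than 946.

946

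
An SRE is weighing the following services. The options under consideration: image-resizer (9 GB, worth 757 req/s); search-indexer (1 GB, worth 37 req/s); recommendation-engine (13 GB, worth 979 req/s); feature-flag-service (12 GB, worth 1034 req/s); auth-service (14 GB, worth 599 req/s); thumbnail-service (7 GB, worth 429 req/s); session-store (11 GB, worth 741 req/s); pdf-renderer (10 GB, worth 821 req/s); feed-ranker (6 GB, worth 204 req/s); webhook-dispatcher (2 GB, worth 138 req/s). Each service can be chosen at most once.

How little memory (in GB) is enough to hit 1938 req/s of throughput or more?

24

Need the lightest bundle worth ≥ 1938.
image-resizer + search-indexer + feature-flag-service + webhook-dispatcher reaches 1966 using 24 GB.
Any bundle with less than 24 GB falls short of 1938.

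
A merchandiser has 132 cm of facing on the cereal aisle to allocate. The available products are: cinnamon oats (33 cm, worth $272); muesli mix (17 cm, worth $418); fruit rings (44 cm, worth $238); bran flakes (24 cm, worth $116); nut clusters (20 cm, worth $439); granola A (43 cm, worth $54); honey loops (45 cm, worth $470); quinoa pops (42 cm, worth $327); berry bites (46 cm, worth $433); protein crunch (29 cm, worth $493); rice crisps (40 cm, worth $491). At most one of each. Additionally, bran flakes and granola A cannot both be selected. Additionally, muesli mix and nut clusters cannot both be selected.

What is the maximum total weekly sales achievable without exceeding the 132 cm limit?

1872

Density check — muesli mix 24.59, nut clusters 21.95, protein crunch 17.00, rice crisps 12.28 are the best per cm.
Best packing: muesli mix + honey loops + protein crunch + rice crisps — 131 cm, 1872 total.
The closest alternative, muesli mix + berry bites + protein crunch + rice crisps, reaches only 1835.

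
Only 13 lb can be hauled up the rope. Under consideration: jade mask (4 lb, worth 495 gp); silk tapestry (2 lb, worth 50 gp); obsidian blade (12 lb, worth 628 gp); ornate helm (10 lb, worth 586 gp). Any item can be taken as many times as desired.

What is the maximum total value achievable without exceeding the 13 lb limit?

Best packing: 3×jade mask — 12 lb, 1485 total.
That's the maximum — no swap from here does better than 1485.

1485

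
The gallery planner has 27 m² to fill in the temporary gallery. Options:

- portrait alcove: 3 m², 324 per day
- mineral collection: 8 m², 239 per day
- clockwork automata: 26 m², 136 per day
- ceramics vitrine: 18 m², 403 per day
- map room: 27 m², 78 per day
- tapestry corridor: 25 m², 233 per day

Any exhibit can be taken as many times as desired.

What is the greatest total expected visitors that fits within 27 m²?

By expected visitors per m²: portrait alcove 108.00, mineral collection 29.88, ceramics vitrine 22.39 lead.
9×portrait alcove uses 27 of the 27 m² and totals 2916.
Nothing else within 27 m² beats 2916.

2916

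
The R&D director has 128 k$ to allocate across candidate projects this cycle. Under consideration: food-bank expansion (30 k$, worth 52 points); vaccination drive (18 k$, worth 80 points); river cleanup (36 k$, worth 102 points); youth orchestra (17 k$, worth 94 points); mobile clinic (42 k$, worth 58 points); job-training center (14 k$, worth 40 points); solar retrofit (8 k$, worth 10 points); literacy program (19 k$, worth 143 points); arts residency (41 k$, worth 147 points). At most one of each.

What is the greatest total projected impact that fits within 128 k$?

526

Ranking by ratio (projected impact/k$): literacy program 7.53, youth orchestra 5.53, vaccination drive 4.44, arts residency 3.59.
Filling by ratio: vaccination drive + youth orchestra + job-training center + solar retrofit + literacy program + arts residency for 514, with 11 k$ left unused.
The 26 k$ tied up in vaccination drive and solar retrofit is better spent on river cleanup — total rises to 526 (127 k$).
Every other selection either busts 128 k$ or fails to beat 526.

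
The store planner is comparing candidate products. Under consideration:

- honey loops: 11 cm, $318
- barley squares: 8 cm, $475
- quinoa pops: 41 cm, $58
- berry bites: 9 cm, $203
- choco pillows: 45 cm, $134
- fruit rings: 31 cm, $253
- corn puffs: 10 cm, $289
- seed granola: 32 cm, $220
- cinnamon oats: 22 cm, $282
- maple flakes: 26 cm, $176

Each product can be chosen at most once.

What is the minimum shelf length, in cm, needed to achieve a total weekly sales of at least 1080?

Look for the lowest-shelf combination reaching 1080.
honey loops + barley squares + corn puffs: 1082 weekly sales at 29 cm.
Any bundle with less than 29 cm falls short of 1080.

29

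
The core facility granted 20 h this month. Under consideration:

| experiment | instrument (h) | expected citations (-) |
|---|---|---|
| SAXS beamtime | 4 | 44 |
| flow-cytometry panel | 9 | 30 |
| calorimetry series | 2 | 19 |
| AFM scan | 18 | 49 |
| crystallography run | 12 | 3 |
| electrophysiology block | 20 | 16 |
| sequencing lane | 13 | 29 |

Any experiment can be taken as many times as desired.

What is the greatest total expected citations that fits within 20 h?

By expected citations per h: SAXS beamtime 11.00, calorimetry series 9.50, flow-cytometry panel 3.33, AFM scan 2.72 lead.
Best packing: 5×SAXS beamtime — 20 h, 220 total.
Every other selection either busts 20 h or fails to beat 220.

220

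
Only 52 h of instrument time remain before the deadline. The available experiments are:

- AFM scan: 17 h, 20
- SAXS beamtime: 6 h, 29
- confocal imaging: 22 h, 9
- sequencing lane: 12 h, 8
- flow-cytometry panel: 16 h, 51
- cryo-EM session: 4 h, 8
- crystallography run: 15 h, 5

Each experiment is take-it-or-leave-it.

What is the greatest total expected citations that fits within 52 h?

108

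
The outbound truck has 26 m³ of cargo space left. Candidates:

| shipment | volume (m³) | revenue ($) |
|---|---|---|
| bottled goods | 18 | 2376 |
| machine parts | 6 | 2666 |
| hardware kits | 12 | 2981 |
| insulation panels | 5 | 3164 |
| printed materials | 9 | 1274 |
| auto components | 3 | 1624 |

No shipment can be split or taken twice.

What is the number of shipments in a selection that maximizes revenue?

Best achievable revenue is 10435.
machine parts + hardware kits + insulation panels + auto components hits 10435 at 26 m³.
All optima have 4 shipments.

4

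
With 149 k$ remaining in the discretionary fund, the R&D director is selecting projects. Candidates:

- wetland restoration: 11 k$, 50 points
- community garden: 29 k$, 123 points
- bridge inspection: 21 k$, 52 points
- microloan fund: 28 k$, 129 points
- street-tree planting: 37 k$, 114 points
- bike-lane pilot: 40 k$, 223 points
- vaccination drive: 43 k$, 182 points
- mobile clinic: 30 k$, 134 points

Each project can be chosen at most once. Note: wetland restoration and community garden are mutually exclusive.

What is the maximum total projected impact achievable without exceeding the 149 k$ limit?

668

Density check — bike-lane pilot 5.58, microloan fund 4.61, wetland restoration 4.55, mobile clinic 4.47 are the best per k$.
Taking microloan fund + bike-lane pilot + vaccination drive + mobile clinic: 141 k$ used, 668 in projected impact.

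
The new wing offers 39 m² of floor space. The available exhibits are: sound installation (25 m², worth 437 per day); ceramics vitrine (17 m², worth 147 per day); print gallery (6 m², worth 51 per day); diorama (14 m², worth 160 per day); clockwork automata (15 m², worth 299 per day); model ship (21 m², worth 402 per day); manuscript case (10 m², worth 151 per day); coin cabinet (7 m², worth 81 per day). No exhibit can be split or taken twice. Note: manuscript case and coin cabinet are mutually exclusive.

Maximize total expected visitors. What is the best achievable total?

701

Best packing: clockwork automata + model ship — 36 m², 701 total.
The closest alternative, diorama + clockwork automata + manuscript case, reaches only 610.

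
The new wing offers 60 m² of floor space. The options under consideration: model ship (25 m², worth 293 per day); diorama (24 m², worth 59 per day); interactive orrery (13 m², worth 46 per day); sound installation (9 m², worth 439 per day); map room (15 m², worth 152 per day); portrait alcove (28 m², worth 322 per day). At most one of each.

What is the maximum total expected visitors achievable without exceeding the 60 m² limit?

913

Ranking by ratio (expected visitors/m²): sound installation 48.78, model ship 11.72, portrait alcove 11.50, map room 10.13.
Taking the top-ratio exhibits first gives model ship + sound installation + map room for 884 (49 m²).
Replace model ship with portrait alcove: the trade gains 29 net, giving 913 at 52 m².
Runner-up model ship + sound installation + map room tops out at 884.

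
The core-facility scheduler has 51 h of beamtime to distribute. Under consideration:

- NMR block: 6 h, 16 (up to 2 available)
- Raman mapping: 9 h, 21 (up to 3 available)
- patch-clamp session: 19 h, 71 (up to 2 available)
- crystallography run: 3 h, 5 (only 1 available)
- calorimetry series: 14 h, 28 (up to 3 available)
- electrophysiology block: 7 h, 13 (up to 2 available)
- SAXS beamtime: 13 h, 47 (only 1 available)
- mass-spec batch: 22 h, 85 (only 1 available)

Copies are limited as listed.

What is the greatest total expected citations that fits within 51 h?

189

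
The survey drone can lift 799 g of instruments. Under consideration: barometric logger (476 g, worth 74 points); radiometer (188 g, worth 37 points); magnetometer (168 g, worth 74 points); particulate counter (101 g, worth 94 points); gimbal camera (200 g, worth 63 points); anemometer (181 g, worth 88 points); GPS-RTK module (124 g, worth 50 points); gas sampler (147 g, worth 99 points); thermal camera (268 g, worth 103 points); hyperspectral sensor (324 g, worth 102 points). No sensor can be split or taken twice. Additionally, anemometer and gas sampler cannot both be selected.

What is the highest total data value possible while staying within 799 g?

Magnetometer + particulate counter + gimbal camera + GPS-RTK module + gas sampler uses 740 of the 799 g and totals 380.

380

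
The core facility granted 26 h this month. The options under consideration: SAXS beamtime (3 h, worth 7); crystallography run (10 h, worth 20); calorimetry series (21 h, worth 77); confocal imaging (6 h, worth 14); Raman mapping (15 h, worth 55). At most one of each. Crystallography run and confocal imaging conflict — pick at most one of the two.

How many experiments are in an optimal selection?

2

Optimal total is 84.
SAXS beamtime + calorimetry series hits 84 at 24 h.
Any selection reaching 84 contains exactly 2 experiments.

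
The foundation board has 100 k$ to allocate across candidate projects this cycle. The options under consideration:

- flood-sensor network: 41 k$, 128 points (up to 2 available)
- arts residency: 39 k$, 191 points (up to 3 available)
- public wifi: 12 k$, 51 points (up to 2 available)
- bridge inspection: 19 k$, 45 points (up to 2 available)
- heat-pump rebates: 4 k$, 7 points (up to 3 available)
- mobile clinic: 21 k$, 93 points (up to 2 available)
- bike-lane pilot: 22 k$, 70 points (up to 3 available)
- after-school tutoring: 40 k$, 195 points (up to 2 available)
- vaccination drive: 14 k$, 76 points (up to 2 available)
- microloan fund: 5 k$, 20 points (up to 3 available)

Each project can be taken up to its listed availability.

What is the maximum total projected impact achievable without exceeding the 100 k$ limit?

487

Best packing: arts residency + public wifi + mobile clinic + 2×vaccination drive — 100 k$, 487 total.
That's the maximum — no swap from here does better than 487.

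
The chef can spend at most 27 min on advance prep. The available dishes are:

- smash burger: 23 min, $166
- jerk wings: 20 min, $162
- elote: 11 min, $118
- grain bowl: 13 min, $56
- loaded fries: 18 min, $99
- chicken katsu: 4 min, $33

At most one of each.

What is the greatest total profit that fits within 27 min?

199

Density check — elote 10.73, chicken katsu 8.25, jerk wings 8.10, smash burger 7.22 are the best per min.
Filling by ratio: elote + chicken katsu for 151, with 12 min left unused.
Replace elote with smash burger: the trade gains 48 net, giving 199 at 27 min.
An exhaustive check of the 64 subsets confirms 199.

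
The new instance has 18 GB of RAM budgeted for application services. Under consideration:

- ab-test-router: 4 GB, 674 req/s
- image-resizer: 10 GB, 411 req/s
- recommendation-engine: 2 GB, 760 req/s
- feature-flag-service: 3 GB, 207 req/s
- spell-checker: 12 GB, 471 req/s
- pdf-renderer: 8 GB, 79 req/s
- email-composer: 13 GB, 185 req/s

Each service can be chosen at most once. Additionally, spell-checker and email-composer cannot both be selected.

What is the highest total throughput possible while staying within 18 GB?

Density check — recommendation-engine 380.00, ab-test-router 168.50, feature-flag-service 69.00, image-resizer 41.10 are the best per GB.
The ratio heuristic lands on ab-test-router + recommendation-engine + feature-flag-service + pdf-renderer (1720) but leaves 1 GB idle.
The 11 GB tied up in feature-flag-service and pdf-renderer is better spent on spell-checker — total rises to 1905 (18 GB).
Next best is ab-test-router + image-resizer + recommendation-engine at 1845 (16 GB) — short by 60.

1905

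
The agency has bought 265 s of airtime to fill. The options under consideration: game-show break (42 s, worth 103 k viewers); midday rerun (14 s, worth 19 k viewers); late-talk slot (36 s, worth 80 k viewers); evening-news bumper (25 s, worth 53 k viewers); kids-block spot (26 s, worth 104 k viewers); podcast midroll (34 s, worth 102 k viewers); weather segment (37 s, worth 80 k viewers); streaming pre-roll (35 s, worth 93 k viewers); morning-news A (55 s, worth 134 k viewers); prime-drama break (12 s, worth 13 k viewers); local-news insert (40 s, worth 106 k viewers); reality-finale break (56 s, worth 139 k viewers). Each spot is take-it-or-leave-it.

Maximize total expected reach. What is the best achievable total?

The ratio heuristic lands on game-show break + evening-news bumper + kids-block spot + podcast midroll + streaming pre-roll + local-news insert + reality-finale break (700) but leaves 7 s idle.
Replace game-show break and evening-news bumper with late-talk slot + weather segment: the trade gains 4 net, giving 704 at 264 s.
The closest alternative, game-show break + kids-block spot + podcast midroll + morning-news A + prime-drama break + local-news insert + reality-finale break, reaches only 701.

704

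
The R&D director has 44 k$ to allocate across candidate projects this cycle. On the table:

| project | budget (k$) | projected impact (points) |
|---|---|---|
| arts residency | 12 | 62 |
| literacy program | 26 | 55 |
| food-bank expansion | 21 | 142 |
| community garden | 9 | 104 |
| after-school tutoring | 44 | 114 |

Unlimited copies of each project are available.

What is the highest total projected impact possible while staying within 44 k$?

416

Density check — community garden 11.56, food-bank expansion 6.76, arts residency 5.17, after-school tutoring 2.59 are the best per k$.
The ratio ordering already packs tightly: 4×community garden, 36 k$, 416.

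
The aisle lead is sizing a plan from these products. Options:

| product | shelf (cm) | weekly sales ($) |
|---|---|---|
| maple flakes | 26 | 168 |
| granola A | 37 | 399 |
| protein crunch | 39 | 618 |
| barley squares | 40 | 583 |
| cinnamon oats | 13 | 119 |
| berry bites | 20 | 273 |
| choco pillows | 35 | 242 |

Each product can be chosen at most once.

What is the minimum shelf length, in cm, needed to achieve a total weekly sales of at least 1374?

Minimise cm subject to total weekly sales ≥ 1374.
protein crunch + barley squares + berry bites reaches 1474 using 99 cm.
Any bundle with less than 99 cm falls short of 1374.

99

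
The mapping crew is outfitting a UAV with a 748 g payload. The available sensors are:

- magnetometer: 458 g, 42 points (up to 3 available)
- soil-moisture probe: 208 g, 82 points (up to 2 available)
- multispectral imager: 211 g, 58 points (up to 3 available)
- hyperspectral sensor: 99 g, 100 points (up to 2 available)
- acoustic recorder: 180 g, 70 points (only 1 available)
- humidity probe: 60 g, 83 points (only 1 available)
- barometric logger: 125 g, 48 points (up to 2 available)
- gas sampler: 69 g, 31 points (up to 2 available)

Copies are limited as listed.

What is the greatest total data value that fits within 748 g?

Ranking by ratio (data value/g): humidity probe 1.38, hyperspectral sensor 1.01, gas sampler 0.45.
The ratio heuristic lands on soil-moisture probe + 2×hyperspectral sensor + humidity probe + barometric logger + 2×gas sampler (475) but leaves 19 g idle.
Dropping barometric logger and gas sampler frees 194 g; slotting in soil-moisture probe (208 g) lifts the total to 478 at 743 g.

478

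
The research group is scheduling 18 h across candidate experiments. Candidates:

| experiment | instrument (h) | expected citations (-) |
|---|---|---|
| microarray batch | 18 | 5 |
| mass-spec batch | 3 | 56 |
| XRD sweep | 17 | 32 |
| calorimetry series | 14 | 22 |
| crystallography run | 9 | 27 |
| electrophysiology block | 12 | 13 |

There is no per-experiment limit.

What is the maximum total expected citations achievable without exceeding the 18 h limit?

336

6×mass-spec batch uses 18 of the 18 h and totals 336.
No other feasible combination exceeds 336.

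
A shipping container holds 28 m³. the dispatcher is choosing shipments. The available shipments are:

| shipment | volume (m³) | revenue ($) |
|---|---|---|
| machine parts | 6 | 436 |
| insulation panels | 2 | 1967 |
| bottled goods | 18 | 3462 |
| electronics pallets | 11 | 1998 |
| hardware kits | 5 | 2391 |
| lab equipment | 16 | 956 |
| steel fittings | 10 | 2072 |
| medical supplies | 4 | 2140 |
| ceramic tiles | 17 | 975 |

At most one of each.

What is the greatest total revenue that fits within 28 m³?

Best packing: machine parts + insulation panels + hardware kits + steel fittings + medical supplies — 27 m³, 9006 total.
The closest alternative, machine parts + insulation panels + electronics pallets + hardware kits + medical supplies, reaches only 8932.

9006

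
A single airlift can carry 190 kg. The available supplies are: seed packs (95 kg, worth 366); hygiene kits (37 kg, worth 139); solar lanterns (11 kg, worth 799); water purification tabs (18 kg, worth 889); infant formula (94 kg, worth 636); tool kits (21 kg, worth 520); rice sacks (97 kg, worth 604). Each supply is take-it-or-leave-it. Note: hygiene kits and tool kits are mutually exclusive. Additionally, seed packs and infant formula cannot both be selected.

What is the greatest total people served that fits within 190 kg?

Ranking by ratio (people served/kg): solar lanterns 72.64, water purification tabs 49.39, tool kits 24.76, infant formula 6.77.
Best packing: solar lanterns + water purification tabs + infant formula + tool kits — 144 kg, 2844 total.
The closest alternative, solar lanterns + water purification tabs + tool kits + rice sacks, reaches only 2812.

2844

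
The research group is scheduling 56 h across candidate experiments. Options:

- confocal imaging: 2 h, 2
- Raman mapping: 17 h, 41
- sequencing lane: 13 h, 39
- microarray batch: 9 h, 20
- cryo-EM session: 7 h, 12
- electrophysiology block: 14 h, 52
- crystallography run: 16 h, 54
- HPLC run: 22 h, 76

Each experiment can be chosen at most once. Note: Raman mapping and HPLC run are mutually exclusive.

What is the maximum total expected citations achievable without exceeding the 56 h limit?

184

Density check — electrophysiology block 3.71, HPLC run 3.45, crystallography run 3.38 are the best per h.
Best packing: confocal imaging + electrophysiology block + crystallography run + HPLC run — 54 h, 184 total.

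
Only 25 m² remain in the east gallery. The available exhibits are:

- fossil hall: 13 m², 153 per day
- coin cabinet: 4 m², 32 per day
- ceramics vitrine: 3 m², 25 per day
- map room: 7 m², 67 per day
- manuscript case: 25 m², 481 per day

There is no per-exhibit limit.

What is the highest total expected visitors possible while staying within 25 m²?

Ranking by ratio (expected visitors/m²): manuscript case 19.24, fossil hall 11.77, map room 9.57, ceramics vitrine 8.33.
The ratio ordering already packs tightly: manuscript case, 25 m², 481.

481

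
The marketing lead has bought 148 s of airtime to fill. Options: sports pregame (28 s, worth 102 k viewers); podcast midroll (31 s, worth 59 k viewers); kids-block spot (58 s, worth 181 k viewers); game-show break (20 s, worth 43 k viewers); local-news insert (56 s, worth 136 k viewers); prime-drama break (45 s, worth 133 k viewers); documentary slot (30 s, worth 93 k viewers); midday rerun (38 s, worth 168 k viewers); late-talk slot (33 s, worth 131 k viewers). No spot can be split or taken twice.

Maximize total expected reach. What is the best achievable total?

Density check — midday rerun 4.42, late-talk slot 3.97, sports pregame 3.64, kids-block spot 3.12 are the best per s.
Filling by ratio: sports pregame + documentary slot + midday rerun + late-talk slot for 494, with 19 s left unused.
The 30 s tied up in documentary slot is better spent on prime-drama break — total rises to 534 (144 s).
No other feasible combination exceeds 534.

534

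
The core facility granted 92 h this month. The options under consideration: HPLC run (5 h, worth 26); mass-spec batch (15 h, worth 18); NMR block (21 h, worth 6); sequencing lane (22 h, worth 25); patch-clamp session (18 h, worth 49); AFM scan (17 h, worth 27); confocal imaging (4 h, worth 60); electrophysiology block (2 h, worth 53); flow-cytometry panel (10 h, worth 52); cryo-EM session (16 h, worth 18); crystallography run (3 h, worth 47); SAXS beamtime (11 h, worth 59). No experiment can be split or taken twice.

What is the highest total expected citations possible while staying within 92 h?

398

A density-first pass picks HPLC run + mass-spec batch + patch-clamp session + AFM scan + confocal imaging + electrophysiology block + flow-cytometry panel + crystallography run + SAXS beamtime — 391 at 85 h.
Replace mass-spec batch with sequencing lane: the trade gains 7 net, giving 398 at 92 h.
That's the maximum — no swap from here does better than 398.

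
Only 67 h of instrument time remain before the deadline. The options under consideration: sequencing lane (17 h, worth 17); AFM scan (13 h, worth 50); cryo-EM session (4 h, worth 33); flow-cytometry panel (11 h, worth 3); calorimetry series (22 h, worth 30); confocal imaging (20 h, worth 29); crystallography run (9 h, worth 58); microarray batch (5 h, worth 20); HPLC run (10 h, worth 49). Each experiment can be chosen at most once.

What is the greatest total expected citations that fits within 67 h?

240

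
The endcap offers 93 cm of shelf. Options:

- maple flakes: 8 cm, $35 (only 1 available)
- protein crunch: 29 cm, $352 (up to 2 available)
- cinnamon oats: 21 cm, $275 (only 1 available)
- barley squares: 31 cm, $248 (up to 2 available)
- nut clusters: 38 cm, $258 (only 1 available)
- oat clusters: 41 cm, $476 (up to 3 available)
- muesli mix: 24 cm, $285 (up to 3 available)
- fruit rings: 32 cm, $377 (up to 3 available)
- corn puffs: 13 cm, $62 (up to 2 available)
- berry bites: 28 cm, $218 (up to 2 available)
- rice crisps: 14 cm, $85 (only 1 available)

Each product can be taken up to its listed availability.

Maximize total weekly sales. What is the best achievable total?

1130

Ranking by ratio (weekly sales/cm): cinnamon oats 13.10, protein crunch 12.14, muesli mix 11.88, fruit rings 11.78.
Greedy by ratio would take 2×protein crunch + cinnamon oats + rice crisps: 93 cm used, total 1064.
Dropping 2×protein crunch and rice crisps frees 72 cm; slotting in 3×muesli mix (72 cm) lifts the total to 1130 at 93 cm.
Nothing else within 93 cm beats 1130.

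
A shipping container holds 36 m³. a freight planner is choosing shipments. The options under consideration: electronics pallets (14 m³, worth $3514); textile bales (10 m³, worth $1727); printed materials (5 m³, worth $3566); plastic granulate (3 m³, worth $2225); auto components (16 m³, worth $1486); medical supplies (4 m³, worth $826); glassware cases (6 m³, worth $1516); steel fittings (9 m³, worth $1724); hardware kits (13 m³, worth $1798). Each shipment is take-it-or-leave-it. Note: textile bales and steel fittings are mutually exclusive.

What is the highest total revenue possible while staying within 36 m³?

Taking the top-ratio shipments first gives electronics pallets + printed materials + plastic granulate + medical supplies + glassware cases for 11647 (32 m³).
Replace glassware cases with textile bales: the trade gains 211 net, giving 11858 at 36 m³.

11858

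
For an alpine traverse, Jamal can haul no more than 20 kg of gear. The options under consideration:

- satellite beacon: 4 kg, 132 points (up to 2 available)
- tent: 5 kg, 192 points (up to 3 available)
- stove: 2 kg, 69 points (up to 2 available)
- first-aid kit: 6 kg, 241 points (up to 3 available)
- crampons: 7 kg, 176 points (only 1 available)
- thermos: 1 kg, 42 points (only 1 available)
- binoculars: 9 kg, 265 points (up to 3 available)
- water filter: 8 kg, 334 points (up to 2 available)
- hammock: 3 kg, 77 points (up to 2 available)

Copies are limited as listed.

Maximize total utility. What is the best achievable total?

816

Greedy by ratio would take stove + thermos + 2×water filter: 19 kg used, total 779.
Replace stove and thermos and water filter with 2×first-aid kit: the trade gains 37 net, giving 816 at 20 kg.
Nothing else within 20 kg beats 816.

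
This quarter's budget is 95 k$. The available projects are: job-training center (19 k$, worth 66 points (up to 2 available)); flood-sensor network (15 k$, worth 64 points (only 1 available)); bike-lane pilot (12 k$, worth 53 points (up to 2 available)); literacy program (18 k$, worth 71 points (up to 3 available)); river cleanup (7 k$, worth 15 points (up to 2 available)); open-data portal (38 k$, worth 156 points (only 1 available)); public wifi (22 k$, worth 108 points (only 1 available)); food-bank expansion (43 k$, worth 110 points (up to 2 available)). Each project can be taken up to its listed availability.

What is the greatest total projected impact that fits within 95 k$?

399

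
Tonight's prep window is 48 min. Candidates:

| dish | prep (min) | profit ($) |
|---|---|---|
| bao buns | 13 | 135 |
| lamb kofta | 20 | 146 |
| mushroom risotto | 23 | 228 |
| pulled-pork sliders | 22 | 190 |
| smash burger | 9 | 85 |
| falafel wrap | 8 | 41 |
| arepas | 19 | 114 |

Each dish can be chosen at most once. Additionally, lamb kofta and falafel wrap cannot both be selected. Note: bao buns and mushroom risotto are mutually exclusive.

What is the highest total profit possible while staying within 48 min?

418

Mushroom risotto + pulled-pork sliders uses 45 of the 48 min and totals 418.
Every other selection either busts 48 min or breaks a pairing rule or fails to beat 418.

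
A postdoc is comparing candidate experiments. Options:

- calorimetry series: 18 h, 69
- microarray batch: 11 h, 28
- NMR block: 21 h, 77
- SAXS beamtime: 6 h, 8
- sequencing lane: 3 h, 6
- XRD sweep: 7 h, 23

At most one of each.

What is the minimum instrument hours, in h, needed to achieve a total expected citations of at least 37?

16

Look for the lowest-instrument combination reaching 37.
Taking SAXS beamtime + sequencing lane + XRD sweep gives 37 (≥ 37) for 16 h.
Below 16 h the best achievable stays under 37.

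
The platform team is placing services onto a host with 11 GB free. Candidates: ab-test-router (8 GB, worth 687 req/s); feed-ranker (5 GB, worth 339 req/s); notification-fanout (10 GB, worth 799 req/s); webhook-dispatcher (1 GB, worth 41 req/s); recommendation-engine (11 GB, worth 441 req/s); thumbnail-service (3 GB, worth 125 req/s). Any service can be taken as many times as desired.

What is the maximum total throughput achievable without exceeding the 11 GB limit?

Taking the top-ratio services first gives ab-test-router + thumbnail-service for 812 (11 GB).
Replace ab-test-router and thumbnail-service with notification-fanout + webhook-dispatcher: the trade gains 28 net, giving 840 at 11 GB.

840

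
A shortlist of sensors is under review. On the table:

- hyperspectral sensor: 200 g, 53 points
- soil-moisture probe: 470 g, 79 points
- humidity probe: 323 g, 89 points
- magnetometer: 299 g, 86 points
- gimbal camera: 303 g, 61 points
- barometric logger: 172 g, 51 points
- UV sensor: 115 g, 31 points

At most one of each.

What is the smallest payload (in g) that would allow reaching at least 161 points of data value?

586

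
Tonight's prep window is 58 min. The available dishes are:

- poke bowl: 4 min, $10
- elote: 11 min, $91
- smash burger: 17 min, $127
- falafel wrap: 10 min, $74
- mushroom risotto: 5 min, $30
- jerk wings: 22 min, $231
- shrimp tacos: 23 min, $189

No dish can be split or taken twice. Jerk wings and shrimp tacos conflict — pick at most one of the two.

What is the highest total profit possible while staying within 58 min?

479

Taking elote + smash burger + mushroom risotto + jerk wings: 55 min used, 479 in profit.
Runner-up poke bowl + smash burger + falafel wrap + mushroom risotto + jerk wings tops out at 472.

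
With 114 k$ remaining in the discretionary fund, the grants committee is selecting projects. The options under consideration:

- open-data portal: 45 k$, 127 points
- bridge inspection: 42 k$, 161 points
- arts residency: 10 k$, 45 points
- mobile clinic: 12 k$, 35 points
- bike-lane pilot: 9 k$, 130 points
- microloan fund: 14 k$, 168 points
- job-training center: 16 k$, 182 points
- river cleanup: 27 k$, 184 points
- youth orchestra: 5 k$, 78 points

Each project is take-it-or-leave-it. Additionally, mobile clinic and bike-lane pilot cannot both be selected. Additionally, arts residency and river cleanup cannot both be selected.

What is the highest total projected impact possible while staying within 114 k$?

Best packing: bridge inspection + bike-lane pilot + microloan fund + job-training center + river cleanup + youth orchestra — 113 k$, 903 total.
The spare 1 k$ is too small for any remaining project, and no feasible exchange beats 903.

903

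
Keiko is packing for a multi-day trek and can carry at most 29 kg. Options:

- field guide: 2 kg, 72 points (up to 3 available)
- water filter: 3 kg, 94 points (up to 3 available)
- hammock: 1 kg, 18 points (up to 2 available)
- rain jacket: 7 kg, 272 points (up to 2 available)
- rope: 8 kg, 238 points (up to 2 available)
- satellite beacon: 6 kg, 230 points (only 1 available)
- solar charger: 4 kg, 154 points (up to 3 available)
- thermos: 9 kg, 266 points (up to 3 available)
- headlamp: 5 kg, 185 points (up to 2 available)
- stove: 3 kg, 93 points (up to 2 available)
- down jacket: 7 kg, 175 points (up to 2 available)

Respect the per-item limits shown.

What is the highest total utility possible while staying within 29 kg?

Ranking by ratio (utility/kg): rain jacket 38.86, solar charger 38.50, satellite beacon 38.33, headlamp 37.00.
Taking the top-ratio items first gives field guide + hammock + 2×rain jacket + 3×solar charger for 1096 (29 kg).
But 2×rain jacket + satellite beacon + solar charger + headlamp fits in 29 kg and reaches 1113.
No other feasible combination exceeds 1113.

1113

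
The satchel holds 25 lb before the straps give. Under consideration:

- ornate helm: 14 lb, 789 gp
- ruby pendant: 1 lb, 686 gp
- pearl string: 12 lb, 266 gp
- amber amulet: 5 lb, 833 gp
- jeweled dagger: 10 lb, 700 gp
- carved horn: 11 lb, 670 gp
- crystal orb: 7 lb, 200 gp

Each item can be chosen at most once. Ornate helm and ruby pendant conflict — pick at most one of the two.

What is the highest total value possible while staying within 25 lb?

Taking ruby pendant + amber amulet + jeweled dagger + crystal orb: 23 lb used, 2419 in value.
Runner-up ruby pendant + amber amulet + carved horn + crystal orb tops out at 2389.

2419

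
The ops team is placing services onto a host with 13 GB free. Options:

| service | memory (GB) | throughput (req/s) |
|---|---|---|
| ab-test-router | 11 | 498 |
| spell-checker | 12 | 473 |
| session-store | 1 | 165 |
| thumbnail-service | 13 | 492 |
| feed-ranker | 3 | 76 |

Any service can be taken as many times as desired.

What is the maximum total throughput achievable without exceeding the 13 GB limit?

2145

Taking 13×session-store: 13 GB used, 2145 in throughput.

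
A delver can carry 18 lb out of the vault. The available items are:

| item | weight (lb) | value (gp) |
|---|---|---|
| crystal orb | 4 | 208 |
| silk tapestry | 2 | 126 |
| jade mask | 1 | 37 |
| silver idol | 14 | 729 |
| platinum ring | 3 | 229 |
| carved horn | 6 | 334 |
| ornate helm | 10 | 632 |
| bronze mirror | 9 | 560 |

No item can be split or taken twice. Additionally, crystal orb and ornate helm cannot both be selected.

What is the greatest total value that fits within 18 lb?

Ranking by ratio (value/lb): platinum ring 76.33, ornate helm 63.20, silk tapestry 63.00, bronze mirror 62.22.
Filling by ratio: silk tapestry + jade mask + platinum ring + ornate helm for 1024, with 2 lb left unused.
Replace jade mask and ornate helm with crystal orb + bronze mirror: the trade gains 99 net, giving 1123 at 18 lb.

1123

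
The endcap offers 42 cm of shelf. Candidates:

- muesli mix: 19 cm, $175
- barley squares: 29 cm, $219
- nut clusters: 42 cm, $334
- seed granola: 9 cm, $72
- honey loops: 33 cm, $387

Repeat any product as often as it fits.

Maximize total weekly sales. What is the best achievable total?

Seed granola + honey loops uses 42 of the 42 cm and totals 459.
No other feasible combination exceeds 459.

459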